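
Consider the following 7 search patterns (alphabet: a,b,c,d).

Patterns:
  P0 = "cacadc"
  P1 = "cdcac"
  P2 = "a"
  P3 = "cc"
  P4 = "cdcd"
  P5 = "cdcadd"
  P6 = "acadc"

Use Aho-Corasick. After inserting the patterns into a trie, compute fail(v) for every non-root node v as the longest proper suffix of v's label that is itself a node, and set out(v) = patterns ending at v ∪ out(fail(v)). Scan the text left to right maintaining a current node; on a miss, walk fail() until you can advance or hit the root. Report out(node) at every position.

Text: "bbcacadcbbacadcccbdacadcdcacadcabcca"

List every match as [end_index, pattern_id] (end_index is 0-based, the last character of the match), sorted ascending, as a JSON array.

Build:
Trie nodes:
  0='ε' goto a→11 c→1
  1='c' goto a→2 c→12 d→7
  2='ca' goto c→3
  3='cac' goto a→4
  4='caca' goto d→5
  5='cacad' goto c→6
  6='cacadc' goto ·  ←P0
  7='cd' goto c→8
  8='cdc' goto a→9 d→13
  9='cdca' goto c→10 d→14
  10='cdcac' goto ·  ←P1
  11='a' goto c→16  ←P2
  12='cc' goto ·  ←P3
  13='cdcd' goto ·  ←P4
  14='cdcad' goto d→15
  15='cdcadd' goto ·  ←P5
  16='ac' goto a→17
  17='aca' goto d→18
  18='acad' goto c→19
  19='acadc' goto ·  ←P6

BFS fail/out derivation:
  fail(1) 'c': from fail(0)=0 chase 'c': 0 ⇒ 0;  out=∅∪out(0)=∅
  fail(11) 'a': from fail(0)=0 chase 'a': 0 ⇒ 0;  out={2}∪out(0)={2}
  fail(2) 'ca': from fail(1)=0 chase 'a': 0 ⇒ 11;  out=∅∪out(11)={2}
  fail(7) 'cd': from fail(1)=0 chase 'd': 0 ⇒ 0;  out=∅∪out(0)=∅
  fail(12) 'cc': from fail(1)=0 chase 'c': 0 ⇒ 1;  out={3}∪out(1)={3}
  fail(16) 'ac': from fail(11)=0 chase 'c': 0 ⇒ 1;  out=∅∪out(1)=∅
  fail(3) 'cac': from fail(2)=11 chase 'c': 11 ⇒ 16;  out=∅∪out(16)=∅
  fail(8) 'cdc': from fail(7)=0 chase 'c': 0 ⇒ 1;  out=∅∪out(1)=∅
  fail(17) 'aca': from fail(16)=1 chase 'a': 1 ⇒ 2;  out=∅∪out(2)={2}
  fail(4) 'caca': from fail(3)=16 chase 'a': 16 ⇒ 17;  out=∅∪out(17)={2}
  fail(9) 'cdca': from fail(8)=1 chase 'a': 1 ⇒ 2;  out=∅∪out(2)={2}
  fail(13) 'cdcd': from fail(8)=1 chase 'd': 1 ⇒ 7;  out={4}∪out(7)={4}
  fail(18) 'acad': from fail(17)=2 chase 'd': 2→11→0 ⇒ 0;  out=∅∪out(0)=∅
  fail(5) 'cacad': from fail(4)=17 chase 'd': 17 ⇒ 18;  out=∅∪out(18)=∅
  fail(10) 'cdcac': from fail(9)=2 chase 'c': 2 ⇒ 3;  out={1}∪out(3)={1}
  fail(14) 'cdcad': from fail(9)=2 chase 'd': 2→11→0 ⇒ 0;  out=∅∪out(0)=∅
  fail(19) 'acadc': from fail(18)=0 chase 'c': 0 ⇒ 1;  out={6}∪out(1)={6}
  fail(6) 'cacadc': from fail(5)=18 chase 'c': 18 ⇒ 19;  out={0}∪out(19)={0,6}
  fail(15) 'cdcadd': from fail(14)=0 chase 'd': 0 ⇒ 0;  out={5}∪out(0)={5}

Run:
pos 0 'b': at 0
pos 1 'b': at 0
pos 2 'c': at 1
pos 3 'a': at 2  ** P2@[3:3]
pos 4 'c': at 3
pos 5 'a': at 4  ** P2@[5:5]
pos 6 'd': at 5
pos 7 'c': at 6  ** P0@[2:7],P6@[3:7]
pos 8 'b': at 0 (fail-walked)
pos 9 'b': at 0
pos 10 'a': at 11  ** P2@[10:10]
pos 11 'c': at 16
pos 12 'a': at 17  ** P2@[12:12]
pos 13 'd': at 18
pos 14 'c': at 19  ** P6@[10:14]
pos 15 'c': at 12 (fail-walked)  ** P3@[14:15]
pos 16 'c': at 12 (fail-walked)  ** P3@[15:16]
pos 17 'b': at 0 (fail-walked)
pos 18 'd': at 0
pos 19 'a': at 11  ** P2@[19:19]
pos 20 'c': at 16
pos 21 'a': at 17  ** P2@[21:21]
pos 22 'd': at 18
pos 23 'c': at 19  ** P6@[19:23]
pos 24 'd': at 7 (fail-walked)
pos 25 'c': at 8
pos 26 'a': at 9  ** P2@[26:26]
pos 27 'c': at 10  ** P1@[23:27]
pos 28 'a': at 4 (fail-walked)  ** P2@[28:28]
pos 29 'd': at 5
pos 30 'c': at 6  ** P0@[25:30],P6@[26:30]
pos 31 'a': at 2 (fail-walked)  ** P2@[31:31]
pos 32 'b': at 0 (fail-walked)
pos 33 'c': at 1
pos 34 'c': at 12  ** P3@[33:34]
pos 35 'a': at 2 (fail-walked)  ** P2@[35:35]

All matches (sorted): [[3,2],[5,2],[7,0],[7,6],[10,2],[12,2],[14,6],[15,3],[16,3],[19,2],[21,2],[23,6],[26,2],[27,1],[28,2],[30,0],[30,6],[31,2],[34,3],[35,2]]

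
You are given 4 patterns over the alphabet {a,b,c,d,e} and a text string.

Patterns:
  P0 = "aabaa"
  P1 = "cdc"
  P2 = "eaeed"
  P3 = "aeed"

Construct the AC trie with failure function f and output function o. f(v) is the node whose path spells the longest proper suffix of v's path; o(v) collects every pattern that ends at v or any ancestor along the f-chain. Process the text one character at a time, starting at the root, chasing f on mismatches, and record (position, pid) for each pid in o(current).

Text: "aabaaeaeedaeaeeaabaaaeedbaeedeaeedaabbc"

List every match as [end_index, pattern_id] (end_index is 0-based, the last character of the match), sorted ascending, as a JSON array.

Construct AC machine:
Trie (insert patterns):
  n0 'ε': a→1 c→6 e→9
  n1 'a': a→2 e→14
  n2 'aa': b→3
  n3 'aab': a→4
  n4 'aaba': a→5
  n5 'aabaa': ·  [P0 ends]
  n6 'c': d→7
  n7 'cd': c→8
  n8 'cdc': ·  [P1 ends]
  n9 'e': a→10
  n10 'ea': e→11
  n11 'eae': e→12
  n12 'eaee': d→13
  n13 'eaeed': ·  [P2 ends]
  n14 'ae': e→15
  n15 'aee': d→16
  n16 'aeed': ·  [P3 ends]

BFS fail/out derivation:
  fail(1) 'a': from fail(0)=0 chase 'a': 0 ⇒ 0;  out=∅∪out(0)=∅
  fail(6) 'c': from fail(0)=0 chase 'c': 0 ⇒ 0;  out=∅∪out(0)=∅
  fail(9) 'e': from fail(0)=0 chase 'e': 0 ⇒ 0;  out=∅∪out(0)=∅
  fail(2) 'aa': from fail(1)=0 chase 'a': 0 ⇒ 1;  out=∅∪out(1)=∅
  fail(7) 'cd': from fail(6)=0 chase 'd': 0 ⇒ 0;  out=∅∪out(0)=∅
  fail(10) 'ea': from fail(9)=0 chase 'a': 0 ⇒ 1;  out=∅∪out(1)=∅
  fail(14) 'ae': from fail(1)=0 chase 'e': 0 ⇒ 9;  out=∅∪out(9)=∅
  fail(3) 'aab': from fail(2)=1 chase 'b': 1→0 ⇒ 0;  out=∅∪out(0)=∅
  fail(8) 'cdc': from fail(7)=0 chase 'c': 0 ⇒ 6;  out={1}∪out(6)={1}
  fail(11) 'eae': from fail(10)=1 chase 'e': 1 ⇒ 14;  out=∅∪out(14)=∅
  fail(15) 'aee': from fail(14)=9 chase 'e': 9→0 ⇒ 9;  out=∅∪out(9)=∅
  fail(4) 'aaba': from fail(3)=0 chase 'a': 0 ⇒ 1;  out=∅∪out(1)=∅
  fail(12) 'eaee': from fail(11)=14 chase 'e': 14 ⇒ 15;  out=∅∪out(15)=∅
  fail(16) 'aeed': from fail(15)=9 chase 'd': 9→0 ⇒ 0;  out={3}∪out(0)={3}
  fail(5) 'aabaa': from fail(4)=1 chase 'a': 1 ⇒ 2;  out={0}∪out(2)={0}
  fail(13) 'eaeed': from fail(12)=15 chase 'd': 15 ⇒ 16;  out={2}∪out(16)={2,3}

Text stream:
pos 0 'a': at 1
pos 1 'a': at 2
pos 2 'b': at 3
pos 3 'a': at 4
pos 4 'a': at 5  emit P0@[0:4]
pos 5 'e': at 14 (via fail)
pos 6 'a': at 10 (via fail)
pos 7 'e': at 11
pos 8 'e': at 12
pos 9 'd': at 13  emit P2@[5:9],P3@[6:9]
pos 10 'a': at 1 (via fail)
pos 11 'e': at 14
pos 12 'a': at 10 (via fail)
pos 13 'e': at 11
pos 14 'e': at 12
pos 15 'a': at 10 (via fail)
pos 16 'a': at 2 (via fail)
pos 17 'b': at 3
pos 18 'a': at 4
pos 19 'a': at 5  emit P0@[15:19]
pos 20 'a': at 2 (via fail)
pos 21 'e': at 14 (via fail)
pos 22 'e': at 15
pos 23 'd': at 16  emit P3@[20:23]
pos 24 'b': at 0 (via fail)
pos 25 'a': at 1
pos 26 'e': at 14
pos 27 'e': at 15
pos 28 'd': at 16  emit P3@[25:28]
pos 29 'e': at 9 (via fail)
pos 30 'a': at 10
pos 31 'e': at 11
pos 32 'e': at 12
pos 33 'd': at 13  emit P2@[29:33],P3@[30:33]
pos 34 'a': at 1 (via fail)
pos 35 'a': at 2
pos 36 'b': at 3
pos 37 'b': at 0 (via fail)
pos 38 'c': at 6

All matches (sorted): [[4,0],[9,2],[9,3],[19,0],[23,3],[28,3],[33,2],[33,3]]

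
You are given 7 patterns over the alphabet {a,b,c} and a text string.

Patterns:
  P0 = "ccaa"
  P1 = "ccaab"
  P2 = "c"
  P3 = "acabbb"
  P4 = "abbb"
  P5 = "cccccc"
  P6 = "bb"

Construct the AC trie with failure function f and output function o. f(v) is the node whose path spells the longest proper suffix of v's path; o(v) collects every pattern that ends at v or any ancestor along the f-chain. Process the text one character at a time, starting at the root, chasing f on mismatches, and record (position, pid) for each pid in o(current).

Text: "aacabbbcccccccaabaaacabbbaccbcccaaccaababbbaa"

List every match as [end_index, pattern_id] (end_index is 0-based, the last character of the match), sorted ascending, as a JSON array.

Build:
Trie (insert patterns):
  n0 'ε': a→6 b→19 c→1
  n1 'c': c→2  [P2 ends]
  n2 'cc': a→3 c→15
  n3 'cca': a→4
  n4 'ccaa': b→5  [P0 ends]
  n5 'ccaab': ·  [P1 ends]
  n6 'a': b→12 c→7
  n7 'ac': a→8
  n8 'aca': b→9
  n9 'acab': b→10
  n10 'acabb': b→11
  n11 'acabbb': ·  [P3 ends]
  n12 'ab': b→13
  n13 'abb': b→14
  n14 'abbb': ·  [P4 ends]
  n15 'ccc': c→16
  n16 'cccc': c→17
  n17 'ccccc': c→18
  n18 'cccccc': ·  [P5 ends]
  n19 'b': b→20
  n20 'bb': ·  [P6 ends]

Failure links (BFS by depth):
  fail(1) 'c': from fail(0)=0 chase 'c': 0 ⇒ 0;  out={2}∪out(0)={2}
  fail(6) 'a': from fail(0)=0 chase 'a': 0 ⇒ 0;  out=∅∪out(0)=∅
  fail(19) 'b': from fail(0)=0 chase 'b': 0 ⇒ 0;  out=∅∪out(0)=∅
  fail(2) 'cc': from fail(1)=0 chase 'c': 0 ⇒ 1;  out=∅∪out(1)={2}
  fail(7) 'ac': from fail(6)=0 chase 'c': 0 ⇒ 1;  out=∅∪out(1)={2}
  fail(12) 'ab': from fail(6)=0 chase 'b': 0 ⇒ 19;  out=∅∪out(19)=∅
  fail(20) 'bb': from fail(19)=0 chase 'b': 0 ⇒ 19;  out={6}∪out(19)={6}
  fail(3) 'cca': from fail(2)=1 chase 'a': 1→0 ⇒ 6;  out=∅∪out(6)=∅
  fail(8) 'aca': from fail(7)=1 chase 'a': 1→0 ⇒ 6;  out=∅∪out(6)=∅
  fail(13) 'abb': from fail(12)=19 chase 'b': 19 ⇒ 20;  out=∅∪out(20)={6}
  fail(15) 'ccc': from fail(2)=1 chase 'c': 1 ⇒ 2;  out=∅∪out(2)={2}
  fail(4) 'ccaa': from fail(3)=6 chase 'a': 6→0 ⇒ 6;  out={0}∪out(6)={0}
  fail(9) 'acab': from fail(8)=6 chase 'b': 6 ⇒ 12;  out=∅∪out(12)=∅
  fail(14) 'abbb': from fail(13)=20 chase 'b': 20→19 ⇒ 20;  out={4}∪out(20)={4,6}
  fail(16) 'cccc': from fail(15)=2 chase 'c': 2 ⇒ 15;  out=∅∪out(15)={2}
  fail(5) 'ccaab': from fail(4)=6 chase 'b': 6 ⇒ 12;  out={1}∪out(12)={1}
  fail(10) 'acabb': from fail(9)=12 chase 'b': 12 ⇒ 13;  out=∅∪out(13)={6}
  fail(17) 'ccccc': from fail(16)=15 chase 'c': 15 ⇒ 16;  out=∅∪out(16)={2}
  fail(11) 'acabbb': from fail(10)=13 chase 'b': 13 ⇒ 14;  out={3}∪out(14)={3,4,6}
  fail(18) 'cccccc': from fail(17)=16 chase 'c': 16 ⇒ 17;  out={5}∪out(17)={2,5}

Scan:
pos 0 'a': at 6
pos 1 'a': at 6 ·f
pos 2 'c': at 7  ** P2@[2:2]
pos 3 'a': at 8
pos 4 'b': at 9
pos 5 'b': at 10  ** P6@[4:5]
pos 6 'b': at 11  ** P3@[1:6],P4@[3:6],P6@[5:6]
pos 7 'c': at 1 ·f  ** P2@[7:7]
pos 8 'c': at 2  ** P2@[8:8]
pos 9 'c': at 15  ** P2@[9:9]
pos 10 'c': at 16  ** P2@[10:10]
pos 11 'c': at 17  ** P2@[11:11]
pos 12 'c': at 18  ** P2@[12:12],P5@[7:12]
pos 13 'c': at 18 ·f  ** P2@[13:13],P5@[8:13]
pos 14 'a': at 3 ·f
pos 15 'a': at 4  ** P0@[12:15]
pos 16 'b': at 5  ** P1@[12:16]
pos 17 'a': at 6 ·f
pos 18 'a': at 6 ·f
pos 19 'a': at 6 ·f
pos 20 'c': at 7  ** P2@[20:20]
pos 21 'a': at 8
pos 22 'b': at 9
pos 23 'b': at 10  ** P6@[22:23]
pos 24 'b': at 11  ** P3@[19:24],P4@[21:24],P6@[23:24]
pos 25 'a': at 6 ·f
pos 26 'c': at 7  ** P2@[26:26]
pos 27 'c': at 2 ·f  ** P2@[27:27]
pos 28 'b': at 19 ·f
pos 29 'c': at 1 ·f  ** P2@[29:29]
pos 30 'c': at 2  ** P2@[30:30]
pos 31 'c': at 15  ** P2@[31:31]
pos 32 'a': at 3 ·f
pos 33 'a': at 4  ** P0@[30:33]
pos 34 'c': at 7 ·f  ** P2@[34:34]
pos 35 'c': at 2 ·f  ** P2@[35:35]
pos 36 'a': at 3
pos 37 'a': at 4  ** P0@[34:37]
pos 38 'b': at 5  ** P1@[34:38]
pos 39 'a': at 6 ·f
pos 40 'b': at 12
pos 41 'b': at 13  ** P6@[40:41]
pos 42 'b': at 14  ** P4@[39:42],P6@[41:42]
pos 43 'a': at 6 ·f
pos 44 'a': at 6 ·f

Matches: [[2,2],[5,6],[6,3],[6,4],[6,6],[7,2],[8,2],[9,2],[10,2],[11,2],[12,2],[12,5],[13,2],[13,5],[15,0],[16,1],[20,2],[23,6],[24,3],[24,4],[24,6],[26,2],[27,2],[29,2],[30,2],[31,2],[33,0],[34,2],[35,2],[37,0],[38,1],[41,6],[42,4],[42,6]]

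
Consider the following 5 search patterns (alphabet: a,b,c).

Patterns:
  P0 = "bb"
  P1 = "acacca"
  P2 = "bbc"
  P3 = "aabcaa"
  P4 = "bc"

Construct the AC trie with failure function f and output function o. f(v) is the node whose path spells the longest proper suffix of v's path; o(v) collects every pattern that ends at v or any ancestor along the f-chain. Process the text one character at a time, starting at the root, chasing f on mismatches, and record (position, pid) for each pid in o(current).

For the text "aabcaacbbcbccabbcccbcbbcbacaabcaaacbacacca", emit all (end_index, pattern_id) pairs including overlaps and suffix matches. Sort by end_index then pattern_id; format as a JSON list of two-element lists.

Build:
Trie (insert patterns):
  n0 'ε': a→3 b→1
  n1 'b': b→2 c→15
  n2 'bb': c→9  ←P0
  n3 'a': a→10 c→4
  n4 'ac': a→5
  n5 'aca': c→6
  n6 'acac': c→7
  n7 'acacc': a→8
  n8 'acacca': ·  ←P1
  n9 'bbc': ·  ←P2
  n10 'aa': b→11
  n11 'aab': c→12
  n12 'aabc': a→13
  n13 'aabca': a→14
  n14 'aabcaa': ·  ←P3
  n15 'bc': ·  ←P4

BFS fail/out derivation:
  fail(1) 'b': from fail(0)=0 chase 'b': 0 ⇒ 0;  out=∅∪out(0)=∅
  fail(3) 'a': from fail(0)=0 chase 'a': 0 ⇒ 0;  out=∅∪out(0)=∅
  fail(2) 'bb': from fail(1)=0 chase 'b': 0 ⇒ 1;  out={0}∪out(1)={0}
  fail(4) 'ac': from fail(3)=0 chase 'c': 0 ⇒ 0;  out=∅∪out(0)=∅
  fail(10) 'aa': from fail(3)=0 chase 'a': 0 ⇒ 3;  out=∅∪out(3)=∅
  fail(15) 'bc': from fail(1)=0 chase 'c': 0 ⇒ 0;  out={4}∪out(0)={4}
  fail(5) 'aca': from fail(4)=0 chase 'a': 0 ⇒ 3;  out=∅∪out(3)=∅
  fail(9) 'bbc': from fail(2)=1 chase 'c': 1 ⇒ 15;  out={2}∪out(15)={2,4}
  fail(11) 'aab': from fail(10)=3 chase 'b': 3→0 ⇒ 1;  out=∅∪out(1)=∅
  fail(6) 'acac': from fail(5)=3 chase 'c': 3 ⇒ 4;  out=∅∪out(4)=∅
  fail(12) 'aabc': from fail(11)=1 chase 'c': 1 ⇒ 15;  out=∅∪out(15)={4}
  fail(7) 'acacc': from fail(6)=4 chase 'c': 4→0 ⇒ 0;  out=∅∪out(0)=∅
  fail(13) 'aabca': from fail(12)=15 chase 'a': 15→0 ⇒ 3;  out=∅∪out(3)=∅
  fail(8) 'acacca': from fail(7)=0 chase 'a': 0 ⇒ 3;  out={1}∪out(3)={1}
  fail(14) 'aabcaa': from fail(13)=3 chase 'a': 3 ⇒ 10;  out={3}∪out(10)={3}

Text stream:
i=0 'a': node 0→3
i=1 'a': node 3→10
i=2 'b': node 10→11
i=3 'c': node 11→12  ** P4@[2:3]
i=4 'a': node 12→13
i=5 'a': node 13→14  ** P3@[0:5]
i=6 'c': node 14→4 ·f
i=7 'b': node 4→1 ·f
i=8 'b': node 1→2  ** P0@[7:8]
i=9 'c': node 2→9  ** P2@[7:9],P4@[8:9]
i=10 'b': node 9→1 ·f
i=11 'c': node 1→15  ** P4@[10:11]
i=12 'c': node 15→0 ·f
i=13 'a': node 0→3
i=14 'b': node 3→1 ·f
i=15 'b': node 1→2  ** P0@[14:15]
i=16 'c': node 2→9  ** P2@[14:16],P4@[15:16]
i=17 'c': node 9→0 ·f
i=18 'c': node 0→0
i=19 'b': node 0→1
i=20 'c': node 1→15  ** P4@[19:20]
i=21 'b': node 15→1 ·f
i=22 'b': node 1→2  ** P0@[21:22]
i=23 'c': node 2→9  ** P2@[21:23],P4@[22:23]
i=24 'b': node 9→1 ·f
i=25 'a': node 1→3 ·f
i=26 'c': node 3→4
i=27 'a': node 4→5
i=28 'a': node 5→10 ·f
i=29 'b': node 10→11
i=30 'c': node 11→12  ** P4@[29:30]
i=31 'a': node 12→13
i=32 'a': node 13→14  ** P3@[27:32]
i=33 'a': node 14→10 ·f
i=34 'c': node 10→4 ·f
i=35 'b': node 4→1 ·f
i=36 'a': node 1→3 ·f
i=37 'c': node 3→4
i=38 'a': node 4→5
i=39 'c': node 5→6
i=40 'c': node 6→7
i=41 'a': node 7→8  ** P1@[36:41]

All matches (sorted): [[3,4],[5,3],[8,0],[9,2],[9,4],[11,4],[15,0],[16,2],[16,4],[20,4],[22,0],[23,2],[23,4],[30,4],[32,3],[41,1]]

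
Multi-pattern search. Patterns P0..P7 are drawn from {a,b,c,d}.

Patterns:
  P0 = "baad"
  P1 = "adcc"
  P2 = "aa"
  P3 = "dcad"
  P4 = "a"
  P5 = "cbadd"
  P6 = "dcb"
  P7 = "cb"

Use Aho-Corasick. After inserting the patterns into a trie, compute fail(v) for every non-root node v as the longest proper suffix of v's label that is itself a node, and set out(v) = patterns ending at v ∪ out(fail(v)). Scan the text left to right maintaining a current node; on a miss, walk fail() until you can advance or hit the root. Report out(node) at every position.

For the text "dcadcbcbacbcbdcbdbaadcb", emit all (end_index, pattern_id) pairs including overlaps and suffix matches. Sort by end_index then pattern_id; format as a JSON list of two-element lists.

Construct AC machine:
Trie (insert patterns):
  0='ε' goto a→5 b→1 c→14 d→10
  1='b' goto a→2
  2='ba' goto a→3
  3='baa' goto d→4
  4='baad' goto ·  ←P0
  5='a' goto a→9 d→6  ←P4
  6='ad' goto c→7
  7='adc' goto c→8
  8='adcc' goto ·  ←P1
  9='aa' goto ·  ←P2
  10='d' goto c→11
  11='dc' goto a→12 b→19
  12='dca' goto d→13
  13='dcad' goto ·  ←P3
  14='c' goto b→15
  15='cb' goto a→16  ←P7
  16='cba' goto d→17
  17='cbad' goto d→18
  18='cbadd' goto ·  ←P5
  19='dcb' goto ·  ←P6

BFS fail/out derivation:
  n1('b'): parent n0 fail=0; on 'b' 0 → fail=0;  out ∅∪∅=∅
  n5('a'): parent n0 fail=0; on 'a' 0 → fail=0;  out {4}∪∅={4}
  n10('d'): parent n0 fail=0; on 'd' 0 → fail=0;  out ∅∪∅=∅
  n14('c'): parent n0 fail=0; on 'c' 0 → fail=0;  out ∅∪∅=∅
  n2('ba'): parent n1 fail=0; on 'a' 0 → fail=5;  out ∅∪{4}={4}
  n6('ad'): parent n5 fail=0; on 'd' 0 → fail=10;  out ∅∪∅=∅
  n9('aa'): parent n5 fail=0; on 'a' 0 → fail=5;  out {2}∪{4}={2,4}
  n11('dc'): parent n10 fail=0; on 'c' 0 → fail=14;  out ∅∪∅=∅
  n15('cb'): parent n14 fail=0; on 'b' 0 → fail=1;  out {7}∪∅={7}
  n3('baa'): parent n2 fail=5; on 'a' 5 → fail=9;  out ∅∪{2,4}={2,4}
  n7('adc'): parent n6 fail=10; on 'c' 10 → fail=11;  out ∅∪∅=∅
  n12('dca'): parent n11 fail=14; on 'a' 14→0 → fail=5;  out ∅∪{4}={4}
  n16('cba'): parent n15 fail=1; on 'a' 1 → fail=2;  out ∅∪{4}={4}
  n19('dcb'): parent n11 fail=14; on 'b' 14 → fail=15;  out {6}∪{7}={6,7}
  n4('baad'): parent n3 fail=9; on 'd' 9→5 → fail=6;  out {0}∪∅={0}
  n8('adcc'): parent n7 fail=11; on 'c' 11→14→0 → fail=14;  out {1}∪∅={1}
  n13('dcad'): parent n12 fail=5; on 'd' 5 → fail=6;  out {3}∪∅={3}
  n17('cbad'): parent n16 fail=2; on 'd' 2→5 → fail=6;  out ∅∪∅=∅
  n18('cbadd'): parent n17 fail=6; on 'd' 6→10→0 → fail=10;  out {5}∪∅={5}

Scan:
pos 0 'd': at 10
pos 1 'c': at 11
pos 2 'a': at 12  → match P4@[2:2]
pos 3 'd': at 13  → match P3@[0:3]
pos 4 'c': at 7 ·f
pos 5 'b': at 19 ·f  → match P6@[3:5],P7@[4:5]
pos 6 'c': at 14 ·f
pos 7 'b': at 15  → match P7@[6:7]
pos 8 'a': at 16  → match P4@[8:8]
pos 9 'c': at 14 ·f
pos 10 'b': at 15  → match P7@[9:10]
pos 11 'c': at 14 ·f
pos 12 'b': at 15  → match P7@[11:12]
pos 13 'd': at 10 ·f
pos 14 'c': at 11
pos 15 'b': at 19  → match P6@[13:15],P7@[14:15]
pos 16 'd': at 10 ·f
pos 17 'b': at 1 ·f
pos 18 'a': at 2  → match P4@[18:18]
pos 19 'a': at 3  → match P2@[18:19],P4@[19:19]
pos 20 'd': at 4  → match P0@[17:20]
pos 21 'c': at 7 ·f
pos 22 'b': at 19 ·f  → match P6@[20:22],P7@[21:22]

Result: [[2,4],[3,3],[5,6],[5,7],[7,7],[8,4],[10,7],[12,7],[15,6],[15,7],[18,4],[19,2],[19,4],[20,0],[22,6],[22,7]]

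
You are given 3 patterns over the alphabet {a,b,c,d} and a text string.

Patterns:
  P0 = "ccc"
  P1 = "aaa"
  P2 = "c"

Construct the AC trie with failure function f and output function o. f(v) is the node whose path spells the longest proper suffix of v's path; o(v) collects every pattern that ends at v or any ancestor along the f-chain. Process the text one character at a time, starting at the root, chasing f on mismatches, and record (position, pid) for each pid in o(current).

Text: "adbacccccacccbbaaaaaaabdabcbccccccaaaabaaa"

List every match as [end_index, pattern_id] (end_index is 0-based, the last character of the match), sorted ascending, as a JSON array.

Build:
Trie nodes:
  n0 'ε': a→4 c→1
  n1 'c': c→2  [P2 ends]
  n2 'cc': c→3
  n3 'ccc': ·  [P0 ends]
  n4 'a': a→5
  n5 'aa': a→6
  n6 'aaa': ·  [P1 ends]

Failure links (BFS by depth):
  n1('c'): parent n0 fail=0; on 'c' 0 → fail=0;  out {2}∪∅={2}
  n4('a'): parent n0 fail=0; on 'a' 0 → fail=0;  out ∅∪∅=∅
  n2('cc'): parent n1 fail=0; on 'c' 0 → fail=1;  out ∅∪{2}={2}
  n5('aa'): parent n4 fail=0; on 'a' 0 → fail=4;  out ∅∪∅=∅
  n3('ccc'): parent n2 fail=1; on 'c' 1 → fail=2;  out {0}∪{2}={0,2}
  n6('aaa'): parent n5 fail=4; on 'a' 4 → fail=5;  out {1}∪∅={1}

Run:
pos 0 'a': at 4
pos 1 'd': at 0 ·f
pos 2 'b': at 0
pos 3 'a': at 4
pos 4 'c': at 1 ·f  → match P2@[4:4]
pos 5 'c': at 2  → match P2@[5:5]
pos 6 'c': at 3  → match P0@[4:6],P2@[6:6]
pos 7 'c': at 3 ·f  → match P0@[5:7],P2@[7:7]
pos 8 'c': at 3 ·f  → match P0@[6:8],P2@[8:8]
pos 9 'a': at 4 ·f
pos 10 'c': at 1 ·f  → match P2@[10:10]
pos 11 'c': at 2  → match P2@[11:11]
pos 12 'c': at 3  → match P0@[10:12],P2@[12:12]
pos 13 'b': at 0 ·f
pos 14 'b': at 0
pos 15 'a': at 4
pos 16 'a': at 5
pos 17 'a': at 6  → match P1@[15:17]
pos 18 'a': at 6 ·f  → match P1@[16:18]
pos 19 'a': at 6 ·f  → match P1@[17:19]
pos 20 'a': at 6 ·f  → match P1@[18:20]
pos 21 'a': at 6 ·f  → match P1@[19:21]
pos 22 'b': at 0 ·f
pos 23 'd': at 0
pos 24 'a': at 4
pos 25 'b': at 0 ·f
pos 26 'c': at 1  → match P2@[26:26]
pos 27 'b': at 0 ·f
pos 28 'c': at 1  → match P2@[28:28]
pos 29 'c': at 2  → match P2@[29:29]
pos 30 'c': at 3  → match P0@[28:30],P2@[30:30]
pos 31 'c': at 3 ·f  → match P0@[29:31],P2@[31:31]
pos 32 'c': at 3 ·f  → match P0@[30:32],P2@[32:32]
pos 33 'c': at 3 ·f  → match P0@[31:33],P2@[33:33]
pos 34 'a': at 4 ·f
pos 35 'a': at 5
pos 36 'a': at 6  → match P1@[34:36]
pos 37 'a': at 6 ·f  → match P1@[35:37]
pos 38 'b': at 0 ·f
pos 39 'a': at 4
pos 40 'a': at 5
pos 41 'a': at 6  → match P1@[39:41]

Result: [[4,2],[5,2],[6,0],[6,2],[7,0],[7,2],[8,0],[8,2],[10,2],[11,2],[12,0],[12,2],[17,1],[18,1],[19,1],[20,1],[21,1],[26,2],[28,2],[29,2],[30,0],[30,2],[31,0],[31,2],[32,0],[32,2],[33,0],[33,2],[36,1],[37,1],[41,1]]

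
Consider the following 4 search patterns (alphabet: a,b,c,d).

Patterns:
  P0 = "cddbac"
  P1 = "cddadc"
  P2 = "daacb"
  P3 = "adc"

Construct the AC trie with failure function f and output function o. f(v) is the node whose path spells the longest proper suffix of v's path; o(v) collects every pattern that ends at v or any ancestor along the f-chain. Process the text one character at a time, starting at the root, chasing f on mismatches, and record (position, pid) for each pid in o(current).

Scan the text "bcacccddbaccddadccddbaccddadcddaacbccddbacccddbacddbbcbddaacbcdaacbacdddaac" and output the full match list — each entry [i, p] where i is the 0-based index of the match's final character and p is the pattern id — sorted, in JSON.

Build:
Trie nodes:
  n0 'ε': a→15 c→1 d→10
  n1 'c': d→2
  n2 'cd': d→3
  n3 'cdd': a→7 b→4
  n4 'cddb': a→5
  n5 'cddba': c→6
  n6 'cddbac': ·  [P0 ends]
  n7 'cdda': d→8
  n8 'cddad': c→9
  n9 'cddadc': ·  [P1 ends]
  n10 'd': a→11
  n11 'da': a→12
  n12 'daa': c→13
  n13 'daac': b→14
  n14 'daacb': ·  [P2 ends]
  n15 'a': d→16
  n16 'ad': c→17
  n17 'adc': ·  [P3 ends]

Failure links (BFS by depth):
  n1('c'): parent n0 fail=0; on 'c' 0 → fail=0;  out ∅∪∅=∅
  n10('d'): parent n0 fail=0; on 'd' 0 → fail=0;  out ∅∪∅=∅
  n15('a'): parent n0 fail=0; on 'a' 0 → fail=0;  out ∅∪∅=∅
  n2('cd'): parent n1 fail=0; on 'd' 0 → fail=10;  out ∅∪∅=∅
  n11('da'): parent n10 fail=0; on 'a' 0 → fail=15;  out ∅∪∅=∅
  n16('ad'): parent n15 fail=0; on 'd' 0 → fail=10;  out ∅∪∅=∅
  n3('cdd'): parent n2 fail=10; on 'd' 10→0 → fail=10;  out ∅∪∅=∅
  n12('daa'): parent n11 fail=15; on 'a' 15→0 → fail=15;  out ∅∪∅=∅
  n17('adc'): parent n16 fail=10; on 'c' 10→0 → fail=1;  out {3}∪∅={3}
  n4('cddb'): parent n3 fail=10; on 'b' 10→0 → fail=0;  out ∅∪∅=∅
  n7('cdda'): parent n3 fail=10; on 'a' 10 → fail=11;  out ∅∪∅=∅
  n13('daac'): parent n12 fail=15; on 'c' 15→0 → fail=1;  out ∅∪∅=∅
  n5('cddba'): parent n4 fail=0; on 'a' 0 → fail=15;  out ∅∪∅=∅
  n8('cddad'): parent n7 fail=11; on 'd' 11→15 → fail=16;  out ∅∪∅=∅
  n14('daacb'): parent n13 fail=1; on 'b' 1→0 → fail=0;  out {2}∪∅={2}
  n6('cddbac'): parent n5 fail=15; on 'c' 15→0 → fail=1;  out {0}∪∅={0}
  n9('cddadc'): parent n8 fail=16; on 'c' 16 → fail=17;  out {1}∪{3}={1,3}

Scan:
i=0 'b': node 0→0
i=1 'c': node 0→1
i=2 'a': node 1→15 (fail-walked)
i=3 'c': node 15→1 (fail-walked)
i=4 'c': node 1→1 (fail-walked)
i=5 'c': node 1→1 (fail-walked)
i=6 'd': node 1→2
i=7 'd': node 2→3
i=8 'b': node 3→4
i=9 'a': node 4→5
i=10 'c': node 5→6  → match P0@[5:10]
i=11 'c': node 6→1 (fail-walked)
i=12 'd': node 1→2
i=13 'd': node 2→3
i=14 'a': node 3→7
i=15 'd': node 7→8
i=16 'c': node 8→9  → match P1@[11:16],P3@[14:16]
i=17 'c': node 9→1 (fail-walked)
i=18 'd': node 1→2
i=19 'd': node 2→3
i=20 'b': node 3→4
i=21 'a': node 4→5
i=22 'c': node 5→6  → match P0@[17:22]
i=23 'c': node 6→1 (fail-walked)
i=24 'd': node 1→2
i=25 'd': node 2→3
i=26 'a': node 3→7
i=27 'd': node 7→8
i=28 'c': node 8→9  → match P1@[23:28],P3@[26:28]
i=29 'd': node 9→2 (fail-walked)
i=30 'd': node 2→3
i=31 'a': node 3→7
i=32 'a': node 7→12 (fail-walked)
i=33 'c': node 12→13
i=34 'b': node 13→14  → match P2@[30:34]
i=35 'c': node 14→1 (fail-walked)
i=36 'c': node 1→1 (fail-walked)
i=37 'd': node 1→2
i=38 'd': node 2→3
i=39 'b': node 3→4
i=40 'a': node 4→5
i=41 'c': node 5→6  → match P0@[36:41]
i=42 'c': node 6→1 (fail-walked)
i=43 'c': node 1→1 (fail-walked)
i=44 'd': node 1→2
i=45 'd': node 2→3
i=46 'b': node 3→4
i=47 'a': node 4→5
i=48 'c': node 5→6  → match P0@[43:48]
i=49 'd': node 6→2 (fail-walked)
i=50 'd': node 2→3
i=51 'b': node 3→4
i=52 'b': node 4→0 (fail-walked)
i=53 'c': node 0→1
i=54 'b': node 1→0 (fail-walked)
i=55 'd': node 0→10
i=56 'd': node 10→10 (fail-walked)
i=57 'a': node 10→11
i=58 'a': node 11→12
i=59 'c': node 12→13
i=60 'b': node 13→14  → match P2@[56:60]
i=61 'c': node 14→1 (fail-walked)
i=62 'd': node 1→2
i=63 'a': node 2→11 (fail-walked)
i=64 'a': node 11→12
i=65 'c': node 12→13
i=66 'b': node 13→14  → match P2@[62:66]
i=67 'a': node 14→15 (fail-walked)
i=68 'c': node 15→1 (fail-walked)
i=69 'd': node 1→2
i=70 'd': node 2→3
i=71 'd': node 3→10 (fail-walked)
i=72 'a': node 10→11
i=73 'a': node 11→12
i=74 'c': node 12→13

Result: [[10,0],[16,1],[16,3],[22,0],[28,1],[28,3],[34,2],[41,0],[48,0],[60,2],[66,2]]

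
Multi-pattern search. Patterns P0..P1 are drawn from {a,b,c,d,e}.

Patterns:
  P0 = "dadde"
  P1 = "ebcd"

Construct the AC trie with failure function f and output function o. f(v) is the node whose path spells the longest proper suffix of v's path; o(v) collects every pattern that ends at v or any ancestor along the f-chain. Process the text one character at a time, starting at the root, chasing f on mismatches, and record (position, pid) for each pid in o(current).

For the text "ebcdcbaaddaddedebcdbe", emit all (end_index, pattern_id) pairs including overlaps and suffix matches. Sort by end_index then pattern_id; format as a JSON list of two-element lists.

Build automaton:
Trie (insert patterns):
  0='ε' goto d→1 e→6
  1='d' goto a→2
  2='da' goto d→3
  3='dad' goto d→4
  4='dadd' goto e→5
  5='dadde' goto ·  ←P0
  6='e' goto b→7
  7='eb' goto c→8
  8='ebc' goto d→9
  9='ebcd' goto ·  ←P1

Failure links (BFS by depth):
  fail(1) 'd': from fail(0)=0 chase 'd': 0 ⇒ 0;  out=∅∪out(0)=∅
  fail(6) 'e': from fail(0)=0 chase 'e': 0 ⇒ 0;  out=∅∪out(0)=∅
  fail(2) 'da': from fail(1)=0 chase 'a': 0 ⇒ 0;  out=∅∪out(0)=∅
  fail(7) 'eb': from fail(6)=0 chase 'b': 0 ⇒ 0;  out=∅∪out(0)=∅
  fail(3) 'dad': from fail(2)=0 chase 'd': 0 ⇒ 1;  out=∅∪out(1)=∅
  fail(8) 'ebc': from fail(7)=0 chase 'c': 0 ⇒ 0;  out=∅∪out(0)=∅
  fail(4) 'dadd': from fail(3)=1 chase 'd': 1→0 ⇒ 1;  out=∅∪out(1)=∅
  fail(9) 'ebcd': from fail(8)=0 chase 'd': 0 ⇒ 1;  out={1}∪out(1)={1}
  fail(5) 'dadde': from fail(4)=1 chase 'e': 1→0 ⇒ 6;  out={0}∪out(6)={0}

Text stream:
[0] read 'e'  n0⇒n6
[1] read 'b'  n6⇒n7
[2] read 'c'  n7⇒n8
[3] read 'd'  n8⇒n9  ** P1@[0:3]
[4] read 'c'  n9⇒n0 (fail-walked)
[5] read 'b'  n0⇒n0
[6] read 'a'  n0⇒n0
[7] read 'a'  n0⇒n0
[8] read 'd'  n0⇒n1
[9] read 'd'  n1⇒n1 (fail-walked)
[10] read 'a'  n1⇒n2
[11] read 'd'  n2⇒n3
[12] read 'd'  n3⇒n4
[13] read 'e'  n4⇒n5  ** P0@[9:13]
[14] read 'd'  n5⇒n1 (fail-walked)
[15] read 'e'  n1⇒n6 (fail-walked)
[16] read 'b'  n6⇒n7
[17] read 'c'  n7⇒n8
[18] read 'd'  n8⇒n9  ** P1@[15:18]
[19] read 'b'  n9⇒n0 (fail-walked)
[20] read 'e'  n0⇒n6

Matches: [[3,1],[13,0],[18,1]]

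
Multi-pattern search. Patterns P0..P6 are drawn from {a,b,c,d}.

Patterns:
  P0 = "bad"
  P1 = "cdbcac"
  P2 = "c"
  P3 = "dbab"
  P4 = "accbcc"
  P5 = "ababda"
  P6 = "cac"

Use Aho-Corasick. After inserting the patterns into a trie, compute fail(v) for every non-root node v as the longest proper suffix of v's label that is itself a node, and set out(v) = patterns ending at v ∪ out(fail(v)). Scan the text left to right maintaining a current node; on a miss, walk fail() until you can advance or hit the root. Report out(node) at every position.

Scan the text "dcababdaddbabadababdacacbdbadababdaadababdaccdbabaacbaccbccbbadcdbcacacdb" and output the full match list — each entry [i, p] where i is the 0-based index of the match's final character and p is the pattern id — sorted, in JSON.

Build:
Trie nodes:
  n0 'ε': a→14 b→1 c→4 d→10
  n1 'b': a→2
  n2 'ba': d→3
  n3 'bad': ·  [P0 ends]
  n4 'c': a→25 d→5  [P2 ends]
  n5 'cd': b→6
  n6 'cdb': c→7
  n7 'cdbc': a→8
  n8 'cdbca': c→9
  n9 'cdbcac': ·  [P1 ends]
  n10 'd': b→11
  n11 'db': a→12
  n12 'dba': b→13
  n13 'dbab': ·  [P3 ends]
  n14 'a': b→20 c→15
  n15 'ac': c→16
  n16 'acc': b→17
  n17 'accb': c→18
  n18 'accbc': c→19
  n19 'accbcc': ·  [P4 ends]
  n20 'ab': a→21
  n21 'aba': b→22
  n22 'abab': d→23
  n23 'ababd': a→24
  n24 'ababda': ·  [P5 ends]
  n25 'ca': c→26
  n26 'cac': ·  [P6 ends]

Failure links (BFS by depth):
  n1('b'): parent n0 fail=0; on 'b' 0 → fail=0;  out ∅∪∅=∅
  n4('c'): parent n0 fail=0; on 'c' 0 → fail=0;  out {2}∪∅={2}
  n10('d'): parent n0 fail=0; on 'd' 0 → fail=0;  out ∅∪∅=∅
  n14('a'): parent n0 fail=0; on 'a' 0 → fail=0;  out ∅∪∅=∅
  n2('ba'): parent n1 fail=0; on 'a' 0 → fail=14;  out ∅∪∅=∅
  n5('cd'): parent n4 fail=0; on 'd' 0 → fail=10;  out ∅∪∅=∅
  n11('db'): parent n10 fail=0; on 'b' 0 → fail=1;  out ∅∪∅=∅
  n15('ac'): parent n14 fail=0; on 'c' 0 → fail=4;  out ∅∪{2}={2}
  n20('ab'): parent n14 fail=0; on 'b' 0 → fail=1;  out ∅∪∅=∅
  n25('ca'): parent n4 fail=0; on 'a' 0 → fail=14;  out ∅∪∅=∅
  n3('bad'): parent n2 fail=14; on 'd' 14→0 → fail=10;  out {0}∪∅={0}
  n6('cdb'): parent n5 fail=10; on 'b' 10 → fail=11;  out ∅∪∅=∅
  n12('dba'): parent n11 fail=1; on 'a' 1 → fail=2;  out ∅∪∅=∅
  n16('acc'): parent n15 fail=4; on 'c' 4→0 → fail=4;  out ∅∪{2}={2}
  n21('aba'): parent n20 fail=1; on 'a' 1 → fail=2;  out ∅∪∅=∅
  n26('cac'): parent n25 fail=14; on 'c' 14 → fail=15;  out {6}∪{2}={2,6}
  n7('cdbc'): parent n6 fail=11; on 'c' 11→1→0 → fail=4;  out ∅∪{2}={2}
  n13('dbab'): parent n12 fail=2; on 'b' 2→14 → fail=20;  out {3}∪∅={3}
  n17('accb'): parent n16 fail=4; on 'b' 4→0 → fail=1;  out ∅∪∅=∅
  n22('abab'): parent n21 fail=2; on 'b' 2→14 → fail=20;  out ∅∪∅=∅
  n8('cdbca'): parent n7 fail=4; on 'a' 4 → fail=25;  out ∅∪∅=∅
  n18('accbc'): parent n17 fail=1; on 'c' 1→0 → fail=4;  out ∅∪{2}={2}
  n23('ababd'): parent n22 fail=20; on 'd' 20→1→0 → fail=10;  out ∅∪∅=∅
  n9('cdbcac'): parent n8 fail=25; on 'c' 25 → fail=26;  out {1}∪{2,6}={1,2,6}
  n19('accbcc'): parent n18 fail=4; on 'c' 4→0 → fail=4;  out {4}∪{2}={2,4}
  n24('ababda'): parent n23 fail=10; on 'a' 10→0 → fail=14;  out {5}∪∅={5}

Text stream:
i=0 'd': node 0→10
i=1 'c': node 10→4 (fail-walked)  → match P2@[1:1]
i=2 'a': node 4→25
i=3 'b': node 25→20 (fail-walked)
i=4 'a': node 20→21
i=5 'b': node 21→22
i=6 'd': node 22→23
i=7 'a': node 23→24  → match P5@[2:7]
i=8 'd': node 24→10 (fail-walked)
i=9 'd': node 10→10 (fail-walked)
i=10 'b': node 10→11
i=11 'a': node 11→12
i=12 'b': node 12→13  → match P3@[9:12]
i=13 'a': node 13→21 (fail-walked)
i=14 'd': node 21→3 (fail-walked)  → match P0@[12:14]
i=15 'a': node 3→14 (fail-walked)
i=16 'b': node 14→20
i=17 'a': node 20→21
i=18 'b': node 21→22
i=19 'd': node 22→23
i=20 'a': node 23→24  → match P5@[15:20]
i=21 'c': node 24→15 (fail-walked)  → match P2@[21:21]
i=22 'a': node 15→25 (fail-walked)
i=23 'c': node 25→26  → match P2@[23:23],P6@[21:23]
i=24 'b': node 26→1 (fail-walked)
i=25 'd': node 1→10 (fail-walked)
i=26 'b': node 10→11
i=27 'a': node 11→12
i=28 'd': node 12→3 (fail-walked)  → match P0@[26:28]
i=29 'a': node 3→14 (fail-walked)
i=30 'b': node 14→20
i=31 'a': node 20→21
i=32 'b': node 21→22
i=33 'd': node 22→23
i=34 'a': node 23→24  → match P5@[29:34]
i=35 'a': node 24→14 (fail-walked)
i=36 'd': node 14→10 (fail-walked)
i=37 'a': node 10→14 (fail-walked)
i=38 'b': node 14→20
i=39 'a': node 20→21
i=40 'b': node 21→22
i=41 'd': node 22→23
i=42 'a': node 23→24  → match P5@[37:42]
i=43 'c': node 24→15 (fail-walked)  → match P2@[43:43]
i=44 'c': node 15→16  → match P2@[44:44]
i=45 'd': node 16→5 (fail-walked)
i=46 'b': node 5→6
i=47 'a': node 6→12 (fail-walked)
i=48 'b': node 12→13  → match P3@[45:48]
i=49 'a': node 13→21 (fail-walked)
i=50 'a': node 21→14 (fail-walked)
i=51 'c': node 14→15  → match P2@[51:51]
i=52 'b': node 15→1 (fail-walked)
i=53 'a': node 1→2
i=54 'c': node 2→15 (fail-walked)  → match P2@[54:54]
i=55 'c': node 15→16  → match P2@[55:55]
i=56 'b': node 16→17
i=57 'c': node 17→18  → match P2@[57:57]
i=58 'c': node 18→19  → match P2@[58:58],P4@[53:58]
i=59 'b': node 19→1 (fail-walked)
i=60 'b': node 1→1 (fail-walked)
i=61 'a': node 1→2
i=62 'd': node 2→3  → match P0@[60:62]
i=63 'c': node 3→4 (fail-walked)  → match P2@[63:63]
i=64 'd': node 4→5
i=65 'b': node 5→6
i=66 'c': node 6→7  → match P2@[66:66]
i=67 'a': node 7→8
i=68 'c': node 8→9  → match P1@[63:68],P2@[68:68],P6@[66:68]
i=69 'a': node 9→25 (fail-walked)
i=70 'c': node 25→26  → match P2@[70:70],P6@[68:70]
i=71 'd': node 26→5 (fail-walked)
i=72 'b': node 5→6

Matches: [[1,2],[7,5],[12,3],[14,0],[20,5],[21,2],[23,2],[23,6],[28,0],[34,5],[42,5],[43,2],[44,2],[48,3],[51,2],[54,2],[55,2],[57,2],[58,2],[58,4],[62,0],[63,2],[66,2],[68,1],[68,2],[68,6],[70,2],[70,6]]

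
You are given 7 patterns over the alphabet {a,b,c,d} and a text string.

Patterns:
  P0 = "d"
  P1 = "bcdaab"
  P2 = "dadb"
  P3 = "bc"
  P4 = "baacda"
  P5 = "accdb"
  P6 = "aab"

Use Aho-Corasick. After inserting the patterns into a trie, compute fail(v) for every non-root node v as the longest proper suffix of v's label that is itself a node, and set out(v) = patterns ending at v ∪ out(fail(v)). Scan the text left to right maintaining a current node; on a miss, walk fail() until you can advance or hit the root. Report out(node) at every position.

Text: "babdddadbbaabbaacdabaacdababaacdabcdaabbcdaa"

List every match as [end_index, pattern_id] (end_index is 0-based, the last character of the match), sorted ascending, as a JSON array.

Construct AC machine:
Trie (insert patterns):
  n0 'ε': a→16 b→2 d→1
  n1 'd': a→8  [P0 ends]
  n2 'b': a→11 c→3
  n3 'bc': d→4  [P3 ends]
  n4 'bcd': a→5
  n5 'bcda': a→6
  n6 'bcdaa': b→7
  n7 'bcdaab': ·  [P1 ends]
  n8 'da': d→9
  n9 'dad': b→10
  n10 'dadb': ·  [P2 ends]
  n11 'ba': a→12
  n12 'baa': c→13
  n13 'baac': d→14
  n14 'baacd': a→15
  n15 'baacda': ·  [P4 ends]
  n16 'a': a→21 c→17
  n17 'ac': c→18
  n18 'acc': d→19
  n19 'accd': b→20
  n20 'accdb': ·  [P5 ends]
  n21 'aa': b→22
  n22 'aab': ·  [P6 ends]

Failure links (BFS by depth):
  n1('d'): parent n0 fail=0; on 'd' 0 → fail=0;  out {0}∪∅={0}
  n2('b'): parent n0 fail=0; on 'b' 0 → fail=0;  out ∅∪∅=∅
  n16('a'): parent n0 fail=0; on 'a' 0 → fail=0;  out ∅∪∅=∅
  n3('bc'): parent n2 fail=0; on 'c' 0 → fail=0;  out {3}∪∅={3}
  n8('da'): parent n1 fail=0; on 'a' 0 → fail=16;  out ∅∪∅=∅
  n11('ba'): parent n2 fail=0; on 'a' 0 → fail=16;  out ∅∪∅=∅
  n17('ac'): parent n16 fail=0; on 'c' 0 → fail=0;  out ∅∪∅=∅
  n21('aa'): parent n16 fail=0; on 'a' 0 → fail=16;  out ∅∪∅=∅
  n4('bcd'): parent n3 fail=0; on 'd' 0 → fail=1;  out ∅∪{0}={0}
  n9('dad'): parent n8 fail=16; on 'd' 16→0 → fail=1;  out ∅∪{0}={0}
  n12('baa'): parent n11 fail=16; on 'a' 16 → fail=21;  out ∅∪∅=∅
  n18('acc'): parent n17 fail=0; on 'c' 0 → fail=0;  out ∅∪∅=∅
  n22('aab'): parent n21 fail=16; on 'b' 16→0 → fail=2;  out {6}∪∅={6}
  n5('bcda'): parent n4 fail=1; on 'a' 1 → fail=8;  out ∅∪∅=∅
  n10('dadb'): parent n9 fail=1; on 'b' 1→0 → fail=2;  out {2}∪∅={2}
  n13('baac'): parent n12 fail=21; on 'c' 21→16 → fail=17;  out ∅∪∅=∅
  n19('accd'): parent n18 fail=0; on 'd' 0 → fail=1;  out ∅∪{0}={0}
  n6('bcdaa'): parent n5 fail=8; on 'a' 8→16 → fail=21;  out ∅∪∅=∅
  n14('baacd'): parent n13 fail=17; on 'd' 17→0 → fail=1;  out ∅∪{0}={0}
  n20('accdb'): parent n19 fail=1; on 'b' 1→0 → fail=2;  out {5}∪∅={5}
  n7('bcdaab'): parent n6 fail=21; on 'b' 21 → fail=22;  out {1}∪{6}={1,6}
  n15('baacda'): parent n14 fail=1; on 'a' 1 → fail=8;  out {4}∪∅={4}

Scan:
pos 0 'b': at 2
pos 1 'a': at 11
pos 2 'b': at 2 (fail-walked)
pos 3 'd': at 1 (fail-walked)  ** P0@[3:3]
pos 4 'd': at 1 (fail-walked)  ** P0@[4:4]
pos 5 'd': at 1 (fail-walked)  ** P0@[5:5]
pos 6 'a': at 8
pos 7 'd': at 9  ** P0@[7:7]
pos 8 'b': at 10  ** P2@[5:8]
pos 9 'b': at 2 (fail-walked)
pos 10 'a': at 11
pos 11 'a': at 12
pos 12 'b': at 22 (fail-walked)  ** P6@[10:12]
pos 13 'b': at 2 (fail-walked)
pos 14 'a': at 11
pos 15 'a': at 12
pos 16 'c': at 13
pos 17 'd': at 14  ** P0@[17:17]
pos 18 'a': at 15  ** P4@[13:18]
pos 19 'b': at 2 (fail-walked)
pos 20 'a': at 11
pos 21 'a': at 12
pos 22 'c': at 13
pos 23 'd': at 14  ** P0@[23:23]
pos 24 'a': at 15  ** P4@[19:24]
pos 25 'b': at 2 (fail-walked)
pos 26 'a': at 11
pos 27 'b': at 2 (fail-walked)
pos 28 'a': at 11
pos 29 'a': at 12
pos 30 'c': at 13
pos 31 'd': at 14  ** P0@[31:31]
pos 32 'a': at 15  ** P4@[27:32]
pos 33 'b': at 2 (fail-walked)
pos 34 'c': at 3  ** P3@[33:34]
pos 35 'd': at 4  ** P0@[35:35]
pos 36 'a': at 5
pos 37 'a': at 6
pos 38 'b': at 7  ** P1@[33:38],P6@[36:38]
pos 39 'b': at 2 (fail-walked)
pos 40 'c': at 3  ** P3@[39:40]
pos 41 'd': at 4  ** P0@[41:41]
pos 42 'a': at 5
pos 43 'a': at 6

Result: [[3,0],[4,0],[5,0],[7,0],[8,2],[12,6],[17,0],[18,4],[23,0],[24,4],[31,0],[32,4],[34,3],[35,0],[38,1],[38,6],[40,3],[41,0]]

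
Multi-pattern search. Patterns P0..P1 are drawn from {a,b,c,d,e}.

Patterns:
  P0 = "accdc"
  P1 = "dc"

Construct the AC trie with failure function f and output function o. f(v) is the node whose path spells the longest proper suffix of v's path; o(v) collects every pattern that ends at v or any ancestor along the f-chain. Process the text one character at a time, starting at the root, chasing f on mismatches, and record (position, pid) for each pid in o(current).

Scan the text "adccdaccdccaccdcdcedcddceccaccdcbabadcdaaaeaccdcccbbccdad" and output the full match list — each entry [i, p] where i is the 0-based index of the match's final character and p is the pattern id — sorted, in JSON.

Build:
Trie nodes:
  0='ε' goto a→1 d→6
  1='a' goto c→2
  2='ac' goto c→3
  3='acc' goto d→4
  4='accd' goto c→5
  5='accdc' goto ·  [P0 ends]
  6='d' goto c→7
  7='dc' goto ·  [P1 ends]

BFS fail/out derivation:
  fail(1) 'a': from fail(0)=0 chase 'a': 0 ⇒ 0;  out=∅∪out(0)=∅
  fail(6) 'd': from fail(0)=0 chase 'd': 0 ⇒ 0;  out=∅∪out(0)=∅
  fail(2) 'ac': from fail(1)=0 chase 'c': 0 ⇒ 0;  out=∅∪out(0)=∅
  fail(7) 'dc': from fail(6)=0 chase 'c': 0 ⇒ 0;  out={1}∪out(0)={1}
  fail(3) 'acc': from fail(2)=0 chase 'c': 0 ⇒ 0;  out=∅∪out(0)=∅
  fail(4) 'accd': from fail(3)=0 chase 'd': 0 ⇒ 6;  out=∅∪out(6)=∅
  fail(5) 'accdc': from fail(4)=6 chase 'c': 6 ⇒ 7;  out={0}∪out(7)={0,1}

Run:
[0] read 'a'  n0⇒n1
[1] read 'd'  n1⇒n6 ·f
[2] read 'c'  n6⇒n7  emit P1@[1:2]
[3] read 'c'  n7⇒n0 ·f
[4] read 'd'  n0⇒n6
[5] read 'a'  n6⇒n1 ·f
[6] read 'c'  n1⇒n2
[7] read 'c'  n2⇒n3
[8] read 'd'  n3⇒n4
[9] read 'c'  n4⇒n5  emit P0@[5:9],P1@[8:9]
[10] read 'c'  n5⇒n0 ·f
[11] read 'a'  n0⇒n1
[12] read 'c'  n1⇒n2
[13] read 'c'  n2⇒n3
[14] read 'd'  n3⇒n4
[15] read 'c'  n4⇒n5  emit P0@[11:15],P1@[14:15]
[16] read 'd'  n5⇒n6 ·f
[17] read 'c'  n6⇒n7  emit P1@[16:17]
[18] read 'e'  n7⇒n0 ·f
[19] read 'd'  n0⇒n6
[20] read 'c'  n6⇒n7  emit P1@[19:20]
[21] read 'd'  n7⇒n6 ·f
[22] read 'd'  n6⇒n6 ·f
[23] read 'c'  n6⇒n7  emit P1@[22:23]
[24] read 'e'  n7⇒n0 ·f
[25] read 'c'  n0⇒n0
[26] read 'c'  n0⇒n0
[27] read 'a'  n0⇒n1
[28] read 'c'  n1⇒n2
[29] read 'c'  n2⇒n3
[30] read 'd'  n3⇒n4
[31] read 'c'  n4⇒n5  emit P0@[27:31],P1@[30:31]
[32] read 'b'  n5⇒n0 ·f
[33] read 'a'  n0⇒n1
[34] read 'b'  n1⇒n0 ·f
[35] read 'a'  n0⇒n1
[36] read 'd'  n1⇒n6 ·f
[37] read 'c'  n6⇒n7  emit P1@[36:37]
[38] read 'd'  n7⇒n6 ·f
[39] read 'a'  n6⇒n1 ·f
[40] read 'a'  n1⇒n1 ·f
[41] read 'a'  n1⇒n1 ·f
[42] read 'e'  n1⇒n0 ·f
[43] read 'a'  n0⇒n1
[44] read 'c'  n1⇒n2
[45] read 'c'  n2⇒n3
[46] read 'd'  n3⇒n4
[47] read 'c'  n4⇒n5  emit P0@[43:47],P1@[46:47]
[48] read 'c'  n5⇒n0 ·f
[49] read 'c'  n0⇒n0
[50] read 'b'  n0⇒n0
[51] read 'b'  n0⇒n0
[52] read 'c'  n0⇒n0
[53] read 'c'  n0⇒n0
[54] read 'd'  n0⇒n6
[55] read 'a'  n6⇒n1 ·f
[56] read 'd'  n1⇒n6 ·f

Result: [[2,1],[9,0],[9,1],[15,0],[15,1],[17,1],[20,1],[23,1],[31,0],[31,1],[37,1],[47,0],[47,1]]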